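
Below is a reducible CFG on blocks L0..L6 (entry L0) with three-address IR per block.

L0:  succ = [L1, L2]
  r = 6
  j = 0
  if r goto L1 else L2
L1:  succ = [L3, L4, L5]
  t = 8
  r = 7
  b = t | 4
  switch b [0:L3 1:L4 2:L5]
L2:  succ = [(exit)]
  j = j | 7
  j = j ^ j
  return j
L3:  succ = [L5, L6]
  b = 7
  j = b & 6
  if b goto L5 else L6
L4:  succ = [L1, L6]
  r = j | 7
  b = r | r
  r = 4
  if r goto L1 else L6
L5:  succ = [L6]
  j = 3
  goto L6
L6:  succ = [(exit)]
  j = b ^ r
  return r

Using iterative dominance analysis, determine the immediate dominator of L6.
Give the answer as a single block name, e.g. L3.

Answer: L1

Derivation:
idom tree: L1←L0 L2←L0 L3←L1 L4←L1 L5←L1 L6←L1
Dom∩ at merges:
  L1: preds {L0,L4}: {L0} ∩ {L0,L1,L4} = {L0}; idom=L0
  L5: preds {L1,L3}: {L0,L1} ∩ {L0,L1,L3} = {L0,L1}; idom=L1
  L6: preds {L3,L4,L5}: {L0,L1,L3} ∩ {L0,L1,L4} ∩ {L0,L1,L5} = {L0,L1}; idom=L1

idom(L6) = L1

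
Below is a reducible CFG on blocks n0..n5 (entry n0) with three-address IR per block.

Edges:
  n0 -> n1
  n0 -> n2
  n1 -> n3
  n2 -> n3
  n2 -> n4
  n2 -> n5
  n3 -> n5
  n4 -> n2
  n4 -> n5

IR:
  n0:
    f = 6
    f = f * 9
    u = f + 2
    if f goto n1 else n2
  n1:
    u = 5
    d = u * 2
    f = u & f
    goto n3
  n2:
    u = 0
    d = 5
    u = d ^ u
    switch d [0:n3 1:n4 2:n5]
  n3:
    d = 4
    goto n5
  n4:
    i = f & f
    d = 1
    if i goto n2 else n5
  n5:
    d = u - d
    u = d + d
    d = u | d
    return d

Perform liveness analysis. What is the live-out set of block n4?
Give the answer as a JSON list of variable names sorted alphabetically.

Answer: ["d", "f", "u"]

Working:
def/use:
  n0: {f,u} / ∅
  n1: {d,f,u} / {f}
  n2: {d,u} / ∅
  n3: {d} / ∅
  n4: {d,i} / {f}
  n5: {d,u} / {d,u}

Backward fixpoint:
  live n0: ∅→{f}
  live n1: {f}→{u}
  live n2: {f}→{d,f,u}
  live n3: {u}→{d,u}
  live n4: {f,u}→{d,f,u}
  live n5: {d,u}→∅

live-out(n4) = ["d", "f", "u"]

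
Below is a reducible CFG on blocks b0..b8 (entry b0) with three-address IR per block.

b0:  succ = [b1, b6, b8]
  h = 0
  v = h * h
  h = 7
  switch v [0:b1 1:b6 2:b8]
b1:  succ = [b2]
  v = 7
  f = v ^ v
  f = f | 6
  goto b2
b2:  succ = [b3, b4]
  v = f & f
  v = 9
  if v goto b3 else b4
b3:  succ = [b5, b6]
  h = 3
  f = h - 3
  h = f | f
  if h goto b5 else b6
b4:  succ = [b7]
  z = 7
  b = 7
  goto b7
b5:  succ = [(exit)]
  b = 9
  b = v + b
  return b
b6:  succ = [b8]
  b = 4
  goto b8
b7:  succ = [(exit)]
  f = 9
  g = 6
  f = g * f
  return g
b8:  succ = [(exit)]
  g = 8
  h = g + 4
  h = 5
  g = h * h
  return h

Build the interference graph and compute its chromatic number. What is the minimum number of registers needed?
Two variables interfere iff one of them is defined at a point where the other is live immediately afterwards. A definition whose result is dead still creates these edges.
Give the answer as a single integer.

def/use:
  b0: def={h,v} ue=∅
  b1: def={f,v} ue=∅
  b2: def={v} ue={f}
  b3: def={f,h} ue=∅
  b4: def={b,z} ue=∅
  b5: def={b} ue={v}
  b6: def={b} ue=∅
  b7: def={f,g} ue=∅
  b8: def={g,h} ue=∅

Live sets:
  b0 li=∅ lo=∅
  b1 li=∅ lo={f}
  b2 li={f} lo={v}
  b3 li={v} lo={v}
  b4 li=∅ lo=∅
  b5 li={v} lo=∅
  b6 li=∅ lo=∅
  b7 li=∅ lo=∅
  b8 li=∅ lo=∅

Interfere edges:
  b↔{v}
  f↔{g,v}
  g↔{f,h}
  h↔{g,v}
  v↔{b,f,h}
  z↔∅

Chromatic number:
  {b,v} pairwise interfere (2-clique) ⇒ χ ≥ 2
  assign b→r1 f→r1 g→r0 h→r1 v→r0 z→r0 — no edge inside a register ⇒ χ ≤ 2
  χ = 2

Answer: 2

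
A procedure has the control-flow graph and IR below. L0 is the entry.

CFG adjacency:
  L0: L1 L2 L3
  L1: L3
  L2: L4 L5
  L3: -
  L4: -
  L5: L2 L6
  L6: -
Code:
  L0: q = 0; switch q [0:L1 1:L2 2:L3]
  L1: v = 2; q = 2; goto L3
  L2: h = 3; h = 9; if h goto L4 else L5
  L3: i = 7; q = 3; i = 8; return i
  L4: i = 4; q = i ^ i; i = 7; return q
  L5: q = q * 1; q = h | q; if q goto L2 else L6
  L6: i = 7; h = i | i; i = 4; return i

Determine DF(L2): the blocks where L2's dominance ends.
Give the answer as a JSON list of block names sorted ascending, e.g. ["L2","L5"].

idom tree: L1←L0 L2←L0 L3←L0 L4←L2 L5←L2 L6←L5
Dom∩ at merges:
  L2: preds {L0,L5}: {L0} ∩ {L0,L2,L5} = {L0}; idom=L0
  L3: preds {L0,L1}: {L0} ∩ {L0,L1} = {L0}; idom=L0

DF walk-up:
  join L2 pred L0: · stop@L0
  join L2 pred L5: L5→L2 stop@L0
  join L3 pred L0: · stop@L0
  join L3 pred L1: L1 stop@L0
  DF(L0)=∅
  DF(L1)={L3}
  DF(L2)={L2}
  DF(L3)=∅
  DF(L4)=∅
  DF(L5)={L2}
  DF(L6)=∅

DF(L2) = ["L2"]

Answer: ["L2"]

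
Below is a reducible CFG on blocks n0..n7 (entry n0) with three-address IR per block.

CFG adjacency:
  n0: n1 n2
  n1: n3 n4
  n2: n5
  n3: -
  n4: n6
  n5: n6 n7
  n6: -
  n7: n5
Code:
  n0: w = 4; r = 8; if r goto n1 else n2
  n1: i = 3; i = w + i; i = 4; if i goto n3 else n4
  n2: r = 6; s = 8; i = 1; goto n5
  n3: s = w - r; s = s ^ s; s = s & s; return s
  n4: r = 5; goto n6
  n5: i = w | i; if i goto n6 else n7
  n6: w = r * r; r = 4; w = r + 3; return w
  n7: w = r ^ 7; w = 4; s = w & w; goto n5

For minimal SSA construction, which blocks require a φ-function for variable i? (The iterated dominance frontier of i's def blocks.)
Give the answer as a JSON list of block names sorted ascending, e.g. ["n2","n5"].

idom tree: n1←n0 n2←n0 n3←n1 n4←n1 n5←n2 n6←n0 n7←n5
Join-block Dom:
  n5: preds {n2,n7}: {n0,n2} ∩ {n0,n2,n5,n7} = {n0,n2}; idom=n2
  n6: preds {n4,n5}: {n0,n1,n4} ∩ {n0,n2,n5} = {n0}; idom=n0

Frontier:
  n5←n2: walk · to n2
  n5←n7: walk n7→n5 to n2
  n6←n4: walk n4→n1 to n0
  n6←n5: walk n5→n2 to n0
  DF(n0)=∅
  DF(n1)={n6}
  DF(n2)={n6}
  DF(n3)=∅
  DF(n4)={n6}
  DF(n5)={n5,n6}
  DF(n6)=∅
  DF(n7)={n5}

φ for i: defs {n1,n2,n5}
  DF⁺ = {n5,n6}

Answer: ["n5", "n6"]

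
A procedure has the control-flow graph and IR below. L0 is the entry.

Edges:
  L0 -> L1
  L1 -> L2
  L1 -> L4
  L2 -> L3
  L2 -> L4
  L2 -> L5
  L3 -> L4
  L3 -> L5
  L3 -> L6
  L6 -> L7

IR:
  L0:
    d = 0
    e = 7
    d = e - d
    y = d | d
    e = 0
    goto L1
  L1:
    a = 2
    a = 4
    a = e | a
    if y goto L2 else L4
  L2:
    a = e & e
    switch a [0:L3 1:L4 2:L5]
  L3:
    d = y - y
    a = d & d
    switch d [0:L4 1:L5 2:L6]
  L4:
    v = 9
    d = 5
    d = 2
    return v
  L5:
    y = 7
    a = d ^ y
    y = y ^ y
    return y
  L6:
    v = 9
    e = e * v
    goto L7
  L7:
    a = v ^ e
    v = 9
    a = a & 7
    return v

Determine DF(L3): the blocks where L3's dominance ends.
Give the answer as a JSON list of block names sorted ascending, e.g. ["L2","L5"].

idom tree: L1←L0 L2←L1 L3←L2 L4←L1 L5←L2 L6←L3 L7←L6
Dom at joins:
  L4: preds {L1,L2,L3}: {L0,L1} ∩ {L0,L1,L2} ∩ {L0,L1,L2,L3} = {L0,L1}; idom=L1
  L5: preds {L2,L3}: {L0,L1,L2} ∩ {L0,L1,L2,L3} = {L0,L1,L2}; idom=L2

DF walk-up:
  join L4 pred L1: · stop@L1
  join L4 pred L2: L2 stop@L1
  join L4 pred L3: L3→L2 stop@L1
  join L5 pred L2: · stop@L2
  join L5 pred L3: L3 stop@L2
  L0: DF=∅
  L1: DF=∅
  L2: DF={L4}
  L3: DF={L4,L5}
  L4: DF=∅
  L5: DF=∅
  L6: DF=∅
  L7: DF=∅

DF(L3) = ["L4", "L5"]

Answer: ["L4", "L5"]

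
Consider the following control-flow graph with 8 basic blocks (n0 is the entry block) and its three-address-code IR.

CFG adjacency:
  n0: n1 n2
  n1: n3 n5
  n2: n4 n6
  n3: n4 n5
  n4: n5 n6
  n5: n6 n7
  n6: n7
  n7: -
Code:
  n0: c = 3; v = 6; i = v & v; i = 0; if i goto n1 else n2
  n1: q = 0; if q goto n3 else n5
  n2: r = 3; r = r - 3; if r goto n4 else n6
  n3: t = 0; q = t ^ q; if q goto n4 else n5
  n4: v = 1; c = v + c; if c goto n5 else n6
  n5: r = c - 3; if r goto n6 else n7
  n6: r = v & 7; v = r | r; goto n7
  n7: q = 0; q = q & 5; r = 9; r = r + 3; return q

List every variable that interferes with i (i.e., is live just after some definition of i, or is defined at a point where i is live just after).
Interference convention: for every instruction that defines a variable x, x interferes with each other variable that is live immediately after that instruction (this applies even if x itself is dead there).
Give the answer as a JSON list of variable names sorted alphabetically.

def/use:
  n0: {c,i,v} / ∅
  n1: {q} / ∅
  n2: {r} / ∅
  n3: {q,t} / {q}
  n4: {c,v} / {c}
  n5: {r} / {c}
  n6: {r,v} / {v}
  n7: {q,r} / ∅

Backward fixpoint:
  n0 li=∅ lo={c,v}
  n1 li={c,v} lo={c,q,v}
  n2 li={c,v} lo={c,v}
  n3 li={c,q,v} lo={c,v}
  n4 li={c} lo={c,v}
  n5 li={c,v} lo={v}
  n6 li={v} lo=∅
  n7 li=∅ lo=∅

Interfere edges:
  c — {i,q,r,t,v}
  i — {c,v}
  q — {c,r,t,v}
  r — {c,q,v}
  t — {c,q,v}
  v — {c,i,q,r,t}

N(i) = ["c", "v"]

Answer: ["c", "v"]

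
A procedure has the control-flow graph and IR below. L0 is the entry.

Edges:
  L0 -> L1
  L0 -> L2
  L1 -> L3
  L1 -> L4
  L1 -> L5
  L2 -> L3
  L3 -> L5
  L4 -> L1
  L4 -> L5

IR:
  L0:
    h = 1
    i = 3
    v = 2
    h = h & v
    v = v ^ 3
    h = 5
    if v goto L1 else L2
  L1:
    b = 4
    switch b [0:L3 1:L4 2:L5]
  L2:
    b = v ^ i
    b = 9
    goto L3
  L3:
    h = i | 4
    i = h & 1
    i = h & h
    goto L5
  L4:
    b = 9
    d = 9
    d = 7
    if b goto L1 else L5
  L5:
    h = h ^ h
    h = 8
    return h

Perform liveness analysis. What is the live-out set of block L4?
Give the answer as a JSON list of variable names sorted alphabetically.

def/use:
  L0: {h,i,v} / ∅
  L1: {b} / ∅
  L2: {b} / {i,v}
  L3: {h,i} / {i}
  L4: {b,d} / ∅
  L5: {h} / {h}

Backward fixpoint:
  L0 li=∅ lo={h,i,v}
  L1 li={h,i} lo={h,i}
  L2 li={i,v} lo={i}
  L3 li={i} lo={h}
  L4 li={h,i} lo={h,i}
  L5 li={h} lo=∅

live-out(L4) = ["h", "i"]

Answer: ["h", "i"]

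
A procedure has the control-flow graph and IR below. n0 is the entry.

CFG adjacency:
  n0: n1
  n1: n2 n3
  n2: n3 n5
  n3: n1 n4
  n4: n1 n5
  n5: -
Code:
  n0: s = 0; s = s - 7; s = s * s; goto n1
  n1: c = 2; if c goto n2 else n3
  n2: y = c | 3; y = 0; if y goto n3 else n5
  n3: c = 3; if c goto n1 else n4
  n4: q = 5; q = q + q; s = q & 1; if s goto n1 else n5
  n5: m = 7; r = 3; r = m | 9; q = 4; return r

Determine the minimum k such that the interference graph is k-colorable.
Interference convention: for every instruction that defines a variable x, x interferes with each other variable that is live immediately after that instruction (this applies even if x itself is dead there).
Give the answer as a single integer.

Answer: 2

Working:
Per-block:
  n0: def={s} ue=∅
  n1: def={c} ue=∅
  n2: def={y} ue={c}
  n3: def={c} ue=∅
  n4: def={q,s} ue=∅
  n5: def={m,q,r} ue=∅

Liveness:
  live n0: ∅→∅
  live n1: ∅→{c}
  live n2: {c}→∅
  live n3: ∅→∅
  live n4: ∅→∅
  live n5: ∅→∅

Interfere edges:
  c↔∅
  m↔{r}
  q↔{r}
  r↔{m,q}
  s↔∅
  y↔∅

Registers:
  lower bound: {m,r} mutually conflict ⇒ χ ≥ 2
  assign c→c0 m→c1 q→c1 r→c0 s→c0 y→c0 — no edge inside a register ⇒ χ ≤ 2
  χ = 2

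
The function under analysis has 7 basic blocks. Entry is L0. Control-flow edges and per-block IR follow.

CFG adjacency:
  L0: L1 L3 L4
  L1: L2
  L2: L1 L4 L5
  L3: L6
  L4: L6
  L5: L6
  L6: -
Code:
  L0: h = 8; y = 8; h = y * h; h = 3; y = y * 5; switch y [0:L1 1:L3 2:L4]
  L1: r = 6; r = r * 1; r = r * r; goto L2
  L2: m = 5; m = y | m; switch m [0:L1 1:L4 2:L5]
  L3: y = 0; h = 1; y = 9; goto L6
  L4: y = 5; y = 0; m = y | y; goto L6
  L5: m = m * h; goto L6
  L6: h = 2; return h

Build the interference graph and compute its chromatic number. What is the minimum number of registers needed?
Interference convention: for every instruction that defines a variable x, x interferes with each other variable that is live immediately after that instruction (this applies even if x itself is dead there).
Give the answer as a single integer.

Answer: 3

Working:
def/use:
  L0 def {h,y} use ∅
  L1 def {r} use ∅
  L2 def {m} use {y}
  L3 def {h,y} use ∅
  L4 def {m,y} use ∅
  L5 def {m} use {h,m}
  L6 def {h} use ∅

Backward fixpoint:
  live L0: ∅→{h,y}
  live L1: {h,y}→{h,y}
  live L2: {h,y}→{h,m,y}
  live L3: ∅→∅
  live L4: ∅→∅
  live L5: {h,m}→∅
  live L6: ∅→∅

Interference:
  h↔{m,r,y}
  m↔{h,y}
  r↔{h,y}
  y↔{h,m,r}

Chromatic number:
  lower bound: {h,m,y} mutually conflict ⇒ χ ≥ 3
  assign h→c0 m→c2 r→c2 y→c1 — no edge inside a register ⇒ χ ≤ 3
  χ = 3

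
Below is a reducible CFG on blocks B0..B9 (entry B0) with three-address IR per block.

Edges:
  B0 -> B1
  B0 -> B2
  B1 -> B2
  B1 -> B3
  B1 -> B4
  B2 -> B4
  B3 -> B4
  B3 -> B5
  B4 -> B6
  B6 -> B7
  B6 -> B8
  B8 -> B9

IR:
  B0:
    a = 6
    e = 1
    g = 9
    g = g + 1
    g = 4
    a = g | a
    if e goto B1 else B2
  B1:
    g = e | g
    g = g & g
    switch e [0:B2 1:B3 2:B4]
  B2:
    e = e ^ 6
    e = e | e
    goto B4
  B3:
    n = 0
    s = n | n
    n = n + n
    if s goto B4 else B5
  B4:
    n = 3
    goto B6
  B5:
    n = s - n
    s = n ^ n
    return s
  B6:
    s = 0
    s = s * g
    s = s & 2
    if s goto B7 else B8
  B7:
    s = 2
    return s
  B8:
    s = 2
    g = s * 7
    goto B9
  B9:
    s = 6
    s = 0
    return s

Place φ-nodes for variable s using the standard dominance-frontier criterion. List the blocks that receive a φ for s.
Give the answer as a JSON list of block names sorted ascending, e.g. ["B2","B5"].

Answer: ["B4"]

Derivation:
idom tree: B1←B0 B2←B0 B3←B1 B4←B0 B5←B3 B6←B4 B7←B6 B8←B6 B9←B8
Join-block Dom:
  B2: preds {B0,B1}: {B0} ∩ {B0,B1} = {B0}; idom=B0
  B4: preds {B1,B2,B3}: {B0,B1} ∩ {B0,B2} ∩ {B0,B1,B3} = {B0}; idom=B0

DF derivation:
  join B2 pred B0: · stop@B0
  join B2 pred B1: B1 stop@B0
  join B4 pred B1: B1 stop@B0
  join B4 pred B2: B2 stop@B0
  join B4 pred B3: B3→B1 stop@B0
  B0: DF=∅
  B1: DF={B2,B4}
  B2: DF={B4}
  B3: DF={B4}
  B4: DF=∅
  B5: DF=∅
  B6: DF=∅
  B7: DF=∅
  B8: DF=∅
  B9: DF=∅

φ for s: defs {B3,B5,B6,B7,B8,B9}
  DF⁺ = {B4}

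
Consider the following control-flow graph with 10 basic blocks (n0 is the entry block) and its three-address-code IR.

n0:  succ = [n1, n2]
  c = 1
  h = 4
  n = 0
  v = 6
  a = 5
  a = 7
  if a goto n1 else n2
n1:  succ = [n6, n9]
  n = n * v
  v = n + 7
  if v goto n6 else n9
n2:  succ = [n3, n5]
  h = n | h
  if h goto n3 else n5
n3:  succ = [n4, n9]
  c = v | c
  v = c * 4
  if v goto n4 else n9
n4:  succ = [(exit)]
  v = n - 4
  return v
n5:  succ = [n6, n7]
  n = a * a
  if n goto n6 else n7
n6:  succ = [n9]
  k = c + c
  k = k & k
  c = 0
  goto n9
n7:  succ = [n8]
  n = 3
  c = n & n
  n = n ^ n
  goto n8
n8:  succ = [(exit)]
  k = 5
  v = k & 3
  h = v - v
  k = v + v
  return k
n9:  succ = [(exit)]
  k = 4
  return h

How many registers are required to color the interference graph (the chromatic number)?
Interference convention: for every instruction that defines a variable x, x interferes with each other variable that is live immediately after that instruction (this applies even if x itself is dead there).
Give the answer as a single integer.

Answer: 5

Analysis:
Block summaries:
  n0: {a,c,h,n,v} / ∅
  n1: {n,v} / {n,v}
  n2: {h} / {h,n}
  n3: {c,v} / {c,v}
  n4: {v} / {n}
  n5: {n} / {a}
  n6: {c,k} / {c}
  n7: {c,n} / ∅
  n8: {h,k,v} / ∅
  n9: {k} / {h}

Backward fixpoint:
  n0 li=∅ lo={a,c,h,n,v}
  n1 li={c,h,n,v} lo={c,h}
  n2 li={a,c,h,n,v} lo={a,c,h,n,v}
  n3 li={c,h,n,v} lo={h,n}
  n4 li={n} lo=∅
  n5 li={a,c,h} lo={c,h}
  n6 li={c,h} lo={h}
  n7 li=∅ lo=∅
  n8 li=∅ lo=∅
  n9 li={h} lo=∅

Interfere edges:
  a: {c,h,n,v}
  c: {a,h,n,v}
  h: {a,c,k,n,v}
  k: {h}
  n: {a,c,h,v}
  v: {a,c,h,n}

Colouring:
  {a,c,h,n,v} pairwise interfere (5-clique) ⇒ χ ≥ 5
  5-colouring: R0={h}  R1={a,k}  R2={c}  R3={n}  R4={v}
  χ = 5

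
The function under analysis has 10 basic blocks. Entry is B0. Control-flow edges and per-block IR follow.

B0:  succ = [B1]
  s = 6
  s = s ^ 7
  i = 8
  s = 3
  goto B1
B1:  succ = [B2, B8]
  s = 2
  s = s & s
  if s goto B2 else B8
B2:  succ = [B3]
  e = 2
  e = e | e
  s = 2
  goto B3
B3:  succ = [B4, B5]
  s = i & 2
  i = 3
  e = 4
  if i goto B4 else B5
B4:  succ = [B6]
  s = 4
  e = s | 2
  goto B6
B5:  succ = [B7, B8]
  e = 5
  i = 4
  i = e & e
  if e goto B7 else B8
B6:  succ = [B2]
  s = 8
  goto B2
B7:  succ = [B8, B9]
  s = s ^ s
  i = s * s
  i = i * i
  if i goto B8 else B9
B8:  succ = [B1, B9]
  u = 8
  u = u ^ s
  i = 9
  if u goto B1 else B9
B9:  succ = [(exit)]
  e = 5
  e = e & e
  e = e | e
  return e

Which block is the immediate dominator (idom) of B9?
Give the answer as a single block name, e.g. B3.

Answer: B1

Working:
idom tree: B1←B0 B2←B1 B3←B2 B4←B3 B5←B3 B6←B4 B7←B5 B8←B1 B9←B1
Dom at joins:
  B1: preds {B0,B8}: {B0} ∩ {B0,B1,B8} = {B0}; idom=B0
  B2: preds {B1,B6}: {B0,B1} ∩ {B0,B1,B2,B3,B4,B6} = {B0,B1}; idom=B1
  B8: preds {B1,B5,B7}: {B0,B1} ∩ {B0,B1,B2,B3,B5} ∩ {B0,B1,B2,B3,B5,B7} = {B0,B1}; idom=B1
  B9: preds {B7,B8}: {B0,B1,B2,B3,B5,B7} ∩ {B0,B1,B8} = {B0,B1}; idom=B1

idom(B9) = B1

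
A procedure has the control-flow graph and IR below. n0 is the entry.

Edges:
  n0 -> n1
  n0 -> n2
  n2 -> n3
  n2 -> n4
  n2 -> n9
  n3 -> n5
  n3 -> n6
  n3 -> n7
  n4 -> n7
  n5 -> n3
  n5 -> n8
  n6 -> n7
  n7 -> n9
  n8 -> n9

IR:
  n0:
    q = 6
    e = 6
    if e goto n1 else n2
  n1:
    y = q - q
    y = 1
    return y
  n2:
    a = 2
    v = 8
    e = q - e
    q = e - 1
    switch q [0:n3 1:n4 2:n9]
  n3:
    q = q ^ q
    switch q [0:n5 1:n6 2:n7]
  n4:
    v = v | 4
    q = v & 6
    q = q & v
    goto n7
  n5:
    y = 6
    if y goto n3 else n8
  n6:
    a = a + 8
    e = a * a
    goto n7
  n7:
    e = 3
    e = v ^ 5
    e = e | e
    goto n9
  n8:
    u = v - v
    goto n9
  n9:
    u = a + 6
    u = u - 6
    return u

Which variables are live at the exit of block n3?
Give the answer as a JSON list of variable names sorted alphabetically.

Per-block:
  n0: def={e,q} ue=∅
  n1: def={y} ue={q}
  n2: def={a,e,q,v} ue={e,q}
  n3: def={q} ue={q}
  n4: def={q,v} ue={v}
  n5: def={y} ue=∅
  n6: def={a,e} ue={a}
  n7: def={e} ue={v}
  n8: def={u} ue={v}
  n9: def={u} ue={a}

Backward fixpoint:
  n0 li=∅ lo={e,q}
  n1 li={q} lo=∅
  n2 li={e,q} lo={a,q,v}
  n3 li={a,q,v} lo={a,q,v}
  n4 li={a,v} lo={a,v}
  n5 li={a,q,v} lo={a,q,v}
  n6 li={a,v} lo={a,v}
  n7 li={a,v} lo={a}
  n8 li={a,v} lo={a}
  n9 li={a} lo=∅

live-out(n3) = ["a", "q", "v"]

Answer: ["a", "q", "v"]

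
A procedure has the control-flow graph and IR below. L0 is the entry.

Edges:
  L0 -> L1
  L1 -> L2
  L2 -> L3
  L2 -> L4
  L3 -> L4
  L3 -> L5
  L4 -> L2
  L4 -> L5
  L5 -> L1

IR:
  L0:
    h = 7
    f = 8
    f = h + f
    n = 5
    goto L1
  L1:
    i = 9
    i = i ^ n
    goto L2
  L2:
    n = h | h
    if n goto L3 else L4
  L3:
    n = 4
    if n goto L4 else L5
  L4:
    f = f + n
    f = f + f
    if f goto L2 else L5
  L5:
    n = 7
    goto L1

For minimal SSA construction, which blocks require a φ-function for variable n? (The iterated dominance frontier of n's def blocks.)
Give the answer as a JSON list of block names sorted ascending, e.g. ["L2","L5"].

idom tree: L1←L0 L2←L1 L3←L2 L4←L2 L5←L2
Join-block Dom:
  L1: preds {L0,L5}: {L0} ∩ {L0,L1,L2,L5} = {L0}; idom=L0
  L2: preds {L1,L4}: {L0,L1} ∩ {L0,L1,L2,L4} = {L0,L1}; idom=L1
  L4: preds {L2,L3}: {L0,L1,L2} ∩ {L0,L1,L2,L3} = {L0,L1,L2}; idom=L2
  L5: preds {L3,L4}: {L0,L1,L2,L3} ∩ {L0,L1,L2,L4} = {L0,L1,L2}; idom=L2

DF derivation:
  join L1 pred L0: · stop@L0
  join L1 pred L5: L5→L2→L1 stop@L0
  join L2 pred L1: · stop@L1
  join L2 pred L4: L4→L2 stop@L1
  join L4 pred L2: · stop@L2
  join L4 pred L3: L3 stop@L2
  join L5 pred L3: L3 stop@L2
  join L5 pred L4: L4 stop@L2
  L0: DF=∅
  L1: DF={L1}
  L2: DF={L1,L2}
  L3: DF={L4,L5}
  L4: DF={L2,L5}
  L5: DF={L1}

φ for n: defs {L0,L2,L3,L5}
  DF⁺ = {L1,L2,L4,L5}

Answer: ["L1", "L2", "L4", "L5"]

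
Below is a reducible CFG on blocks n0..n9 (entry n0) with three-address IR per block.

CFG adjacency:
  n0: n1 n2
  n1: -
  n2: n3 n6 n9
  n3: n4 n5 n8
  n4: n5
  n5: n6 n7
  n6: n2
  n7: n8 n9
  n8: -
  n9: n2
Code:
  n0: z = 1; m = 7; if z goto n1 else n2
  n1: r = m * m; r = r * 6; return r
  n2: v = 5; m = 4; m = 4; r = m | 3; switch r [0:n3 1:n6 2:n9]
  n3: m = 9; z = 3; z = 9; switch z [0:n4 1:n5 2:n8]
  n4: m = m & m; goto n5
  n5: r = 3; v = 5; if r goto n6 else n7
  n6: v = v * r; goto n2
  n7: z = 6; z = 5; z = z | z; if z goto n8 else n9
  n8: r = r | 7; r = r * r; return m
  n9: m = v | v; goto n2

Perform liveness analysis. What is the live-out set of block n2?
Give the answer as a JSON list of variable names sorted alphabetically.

Answer: ["r", "v"]

Derivation:
def/use:
  n0: {m,z} / ∅
  n1: {r} / {m}
  n2: {m,r,v} / ∅
  n3: {m,z} / ∅
  n4: {m} / {m}
  n5: {r,v} / ∅
  n6: {v} / {r,v}
  n7: {z} / ∅
  n8: {r} / {m,r}
  n9: {m} / {v}

Backward fixpoint:
  n0 li=∅ lo={m}
  n1 li={m} lo=∅
  n2 li=∅ lo={r,v}
  n3 li={r} lo={m,r}
  n4 li={m} lo={m}
  n5 li={m} lo={m,r,v}
  n6 li={r,v} lo=∅
  n7 li={m,r,v} lo={m,r,v}
  n8 li={m,r} lo=∅
  n9 li={v} lo=∅

live-out(n2) = ["r", "v"]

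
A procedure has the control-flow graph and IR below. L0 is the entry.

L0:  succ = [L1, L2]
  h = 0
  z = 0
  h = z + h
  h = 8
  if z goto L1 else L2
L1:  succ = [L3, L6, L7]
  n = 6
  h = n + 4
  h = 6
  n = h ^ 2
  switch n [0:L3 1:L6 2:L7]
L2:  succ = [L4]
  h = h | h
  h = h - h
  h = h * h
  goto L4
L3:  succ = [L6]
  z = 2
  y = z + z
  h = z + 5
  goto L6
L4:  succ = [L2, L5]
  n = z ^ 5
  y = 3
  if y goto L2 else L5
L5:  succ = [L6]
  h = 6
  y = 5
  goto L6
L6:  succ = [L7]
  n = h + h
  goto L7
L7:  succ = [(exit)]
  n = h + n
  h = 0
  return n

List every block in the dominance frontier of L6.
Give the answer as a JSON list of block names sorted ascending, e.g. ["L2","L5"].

Answer: ["L7"]

Derivation:
idom tree: L1←L0 L2←L0 L3←L1 L4←L2 L5←L4 L6←L0 L7←L0
Join-block Dom:
  L2: preds {L0,L4}: {L0} ∩ {L0,L2,L4} = {L0}; idom=L0
  L6: preds {L1,L3,L5}: {L0,L1} ∩ {L0,L1,L3} ∩ {L0,L2,L4,L5} = {L0}; idom=L0
  L7: preds {L1,L6}: {L0,L1} ∩ {L0,L6} = {L0}; idom=L0

DF derivation:
  join L2 pred L0: · stop@L0
  join L2 pred L4: L4→L2 stop@L0
  join L6 pred L1: L1 stop@L0
  join L6 pred L3: L3→L1 stop@L0
  join L6 pred L5: L5→L4→L2 stop@L0
  join L7 pred L1: L1 stop@L0
  join L7 pred L6: L6 stop@L0
  L0 → ∅
  L1 → {L6,L7}
  L2 → {L2,L6}
  L3 → {L6}
  L4 → {L2,L6}
  L5 → {L6}
  L6 → {L7}
  L7 → ∅

DF(L6) = ["L7"]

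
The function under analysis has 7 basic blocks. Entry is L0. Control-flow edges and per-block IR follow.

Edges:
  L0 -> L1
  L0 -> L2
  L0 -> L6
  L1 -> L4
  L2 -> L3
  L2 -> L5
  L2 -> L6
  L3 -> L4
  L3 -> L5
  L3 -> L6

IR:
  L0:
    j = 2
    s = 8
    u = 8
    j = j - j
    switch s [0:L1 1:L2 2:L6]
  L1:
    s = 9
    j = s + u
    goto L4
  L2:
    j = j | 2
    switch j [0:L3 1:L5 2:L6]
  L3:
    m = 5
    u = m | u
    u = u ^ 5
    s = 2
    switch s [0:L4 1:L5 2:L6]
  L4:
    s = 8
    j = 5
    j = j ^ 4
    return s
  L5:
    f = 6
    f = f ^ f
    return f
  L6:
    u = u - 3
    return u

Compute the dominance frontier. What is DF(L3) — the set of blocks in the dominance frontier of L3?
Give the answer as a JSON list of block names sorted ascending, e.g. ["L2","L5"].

idom tree: L1←L0 L2←L0 L3←L2 L4←L0 L5←L2 L6←L0
Join-block Dom:
  L4: preds {L1,L3}: {L0,L1} ∩ {L0,L2,L3} = {L0}; idom=L0
  L5: preds {L2,L3}: {L0,L2} ∩ {L0,L2,L3} = {L0,L2}; idom=L2
  L6: preds {L0,L2,L3}: {L0} ∩ {L0,L2} ∩ {L0,L2,L3} = {L0}; idom=L0

Frontier:
  L4←L1: walk L1 to L0
  L4←L3: walk L3→L2 to L0
  L5←L2: walk · to L2
  L5←L3: walk L3 to L2
  L6←L0: walk · to L0
  L6←L2: walk L2 to L0
  L6←L3: walk L3→L2 to L0
  L0 → ∅
  L1 → {L4}
  L2 → {L4,L6}
  L3 → {L4,L5,L6}
  L4 → ∅
  L5 → ∅
  L6 → ∅

DF(L3) = ["L4", "L5", "L6"]

Answer: ["L4", "L5", "L6"]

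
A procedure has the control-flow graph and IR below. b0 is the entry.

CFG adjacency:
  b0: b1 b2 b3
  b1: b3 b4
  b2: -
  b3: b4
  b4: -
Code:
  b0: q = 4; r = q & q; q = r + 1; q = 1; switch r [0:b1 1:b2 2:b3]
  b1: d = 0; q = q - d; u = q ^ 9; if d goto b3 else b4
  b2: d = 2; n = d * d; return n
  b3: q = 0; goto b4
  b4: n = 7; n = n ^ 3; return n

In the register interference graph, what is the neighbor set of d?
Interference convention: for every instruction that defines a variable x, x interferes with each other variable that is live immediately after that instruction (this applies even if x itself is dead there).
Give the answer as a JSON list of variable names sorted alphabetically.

Answer: ["q", "u"]

Derivation:
def/use:
  b0: def={q,r} ue=∅
  b1: def={d,q,u} ue={q}
  b2: def={d,n} ue=∅
  b3: def={q} ue=∅
  b4: def={n} ue=∅

Backward fixpoint:
  b0: in=∅ out={q}
  b1: in={q} out=∅
  b2: in=∅ out=∅
  b3: in=∅ out=∅
  b4: in=∅ out=∅

Conflict graph:
  d: {q,u}
  n: ∅
  q: {d,r}
  r: {q}
  u: {d}

N(d) = ["q", "u"]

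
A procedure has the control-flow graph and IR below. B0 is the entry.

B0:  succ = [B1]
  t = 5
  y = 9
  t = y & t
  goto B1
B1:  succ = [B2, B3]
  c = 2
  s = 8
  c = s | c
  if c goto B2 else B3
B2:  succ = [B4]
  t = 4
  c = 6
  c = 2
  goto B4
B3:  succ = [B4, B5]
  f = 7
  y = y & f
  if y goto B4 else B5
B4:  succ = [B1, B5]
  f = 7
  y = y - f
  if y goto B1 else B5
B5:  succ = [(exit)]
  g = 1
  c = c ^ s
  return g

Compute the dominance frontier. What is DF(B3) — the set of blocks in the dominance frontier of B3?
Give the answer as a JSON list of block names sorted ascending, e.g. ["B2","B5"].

idom tree: B1←B0 B2←B1 B3←B1 B4←B1 B5←B1
Dom at joins:
  B1: preds {B0,B4}: {B0} ∩ {B0,B1,B4} = {B0}; idom=B0
  B4: preds {B2,B3}: {B0,B1,B2} ∩ {B0,B1,B3} = {B0,B1}; idom=B1
  B5: preds {B3,B4}: {B0,B1,B3} ∩ {B0,B1,B4} = {B0,B1}; idom=B1

DF derivation:
  join B1 pred B0: · stop@B0
  join B1 pred B4: B4→B1 stop@B0
  join B4 pred B2: B2 stop@B1
  join B4 pred B3: B3 stop@B1
  join B5 pred B3: B3 stop@B1
  join B5 pred B4: B4 stop@B1
  B0: DF=∅
  B1: DF={B1}
  B2: DF={B4}
  B3: DF={B4,B5}
  B4: DF={B1,B5}
  B5: DF=∅

DF(B3) = ["B4", "B5"]

Answer: ["B4", "B5"]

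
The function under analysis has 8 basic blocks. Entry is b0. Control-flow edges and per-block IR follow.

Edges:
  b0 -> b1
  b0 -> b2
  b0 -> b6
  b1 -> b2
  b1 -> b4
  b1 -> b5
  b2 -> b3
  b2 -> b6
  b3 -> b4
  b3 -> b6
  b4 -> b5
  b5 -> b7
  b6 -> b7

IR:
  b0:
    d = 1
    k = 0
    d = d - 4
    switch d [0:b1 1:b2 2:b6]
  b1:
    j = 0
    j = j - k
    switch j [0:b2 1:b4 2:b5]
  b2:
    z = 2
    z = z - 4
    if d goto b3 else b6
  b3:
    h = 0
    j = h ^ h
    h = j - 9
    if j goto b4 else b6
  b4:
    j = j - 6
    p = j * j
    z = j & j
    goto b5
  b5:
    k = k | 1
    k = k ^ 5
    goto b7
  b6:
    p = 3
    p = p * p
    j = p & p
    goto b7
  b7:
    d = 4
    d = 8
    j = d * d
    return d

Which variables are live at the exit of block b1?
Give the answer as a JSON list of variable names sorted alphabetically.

Answer: ["d", "j", "k"]

Working:
Per-block:
  b0: {d,k} / ∅
  b1: {j} / {k}
  b2: {z} / {d}
  b3: {h,j} / ∅
  b4: {j,p,z} / {j}
  b5: {k} / {k}
  b6: {j,p} / ∅
  b7: {d,j} / ∅

Live sets:
  b0: in=∅ out={d,k}
  b1: in={d,k} out={d,j,k}
  b2: in={d,k} out={k}
  b3: in={k} out={j,k}
  b4: in={j,k} out={k}
  b5: in={k} out=∅
  b6: in=∅ out=∅
  b7: in=∅ out=∅

live-out(b1) = ["d", "j", "k"]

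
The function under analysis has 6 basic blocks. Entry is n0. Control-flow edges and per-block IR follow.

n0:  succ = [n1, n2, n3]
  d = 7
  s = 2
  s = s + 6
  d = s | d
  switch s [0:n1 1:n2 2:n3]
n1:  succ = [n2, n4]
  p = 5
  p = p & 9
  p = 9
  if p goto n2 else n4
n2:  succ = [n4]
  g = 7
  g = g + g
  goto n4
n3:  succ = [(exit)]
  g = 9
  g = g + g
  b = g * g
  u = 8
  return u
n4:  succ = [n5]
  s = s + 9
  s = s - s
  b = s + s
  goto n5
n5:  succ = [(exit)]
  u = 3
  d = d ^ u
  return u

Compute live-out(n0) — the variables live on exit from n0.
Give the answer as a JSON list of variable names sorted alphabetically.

def/use:
  n0: {d,s} / ∅
  n1: {p} / ∅
  n2: {g} / ∅
  n3: {b,g,u} / ∅
  n4: {b,s} / {s}
  n5: {d,u} / {d}

Live sets:
  live n0: ∅→{d,s}
  live n1: {d,s}→{d,s}
  live n2: {d,s}→{d,s}
  live n3: ∅→∅
  live n4: {d,s}→{d}
  live n5: {d}→∅

live-out(n0) = ["d", "s"]

Answer: ["d", "s"]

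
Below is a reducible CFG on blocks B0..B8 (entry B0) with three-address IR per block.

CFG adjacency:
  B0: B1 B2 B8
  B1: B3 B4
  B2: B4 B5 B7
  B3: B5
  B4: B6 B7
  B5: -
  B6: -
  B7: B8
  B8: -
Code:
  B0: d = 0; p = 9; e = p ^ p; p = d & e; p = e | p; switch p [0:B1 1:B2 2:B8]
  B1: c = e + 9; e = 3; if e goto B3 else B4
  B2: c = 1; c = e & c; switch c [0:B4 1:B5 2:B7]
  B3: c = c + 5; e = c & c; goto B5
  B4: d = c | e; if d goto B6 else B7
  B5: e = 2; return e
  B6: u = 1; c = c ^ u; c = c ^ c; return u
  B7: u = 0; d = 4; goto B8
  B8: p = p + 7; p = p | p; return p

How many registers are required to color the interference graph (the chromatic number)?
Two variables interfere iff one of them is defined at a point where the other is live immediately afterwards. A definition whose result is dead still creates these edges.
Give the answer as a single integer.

Answer: 4

Analysis:
Per-block:
  B0: def={d,e,p} ue=∅
  B1: def={c,e} ue={e}
  B2: def={c} ue={e}
  B3: def={c,e} ue={c}
  B4: def={d} ue={c,e}
  B5: def={e} ue=∅
  B6: def={c,u} ue={c}
  B7: def={d,u} ue=∅
  B8: def={p} ue={p}

Backward fixpoint:
  live B0: ∅→{e,p}
  live B1: {e,p}→{c,e,p}
  live B2: {e,p}→{c,e,p}
  live B3: {c}→∅
  live B4: {c,e,p}→{c,p}
  live B5: ∅→∅
  live B6: {c}→∅
  live B7: {p}→{p}
  live B8: {p}→∅

Interfere edges:
  c↔{d,e,p,u}
  d↔{c,e,p}
  e↔{c,d,p}
  p↔{c,d,e,u}
  u↔{c,p}

Registers:
  lower bound: {c,d,e,p} mutually conflict ⇒ χ ≥ 4
  4-colouring: r0={c}  r1={p}  r2={d,u}  r3={e}
  χ = 4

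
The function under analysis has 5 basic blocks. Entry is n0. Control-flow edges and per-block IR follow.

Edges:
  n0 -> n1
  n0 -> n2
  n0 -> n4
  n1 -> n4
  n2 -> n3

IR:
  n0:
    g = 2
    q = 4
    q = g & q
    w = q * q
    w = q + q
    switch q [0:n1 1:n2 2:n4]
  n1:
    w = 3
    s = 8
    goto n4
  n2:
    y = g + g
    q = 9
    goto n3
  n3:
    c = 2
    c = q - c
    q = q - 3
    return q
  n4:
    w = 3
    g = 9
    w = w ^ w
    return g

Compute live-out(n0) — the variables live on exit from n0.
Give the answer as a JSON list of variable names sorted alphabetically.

Answer: ["g"]

Working:
def/use:
  n0: def={g,q,w} ue=∅
  n1: def={s,w} ue=∅
  n2: def={q,y} ue={g}
  n3: def={c,q} ue={q}
  n4: def={g,w} ue=∅

Live sets:
  n0 li=∅ lo={g}
  n1 li=∅ lo=∅
  n2 li={g} lo={q}
  n3 li={q} lo=∅
  n4 li=∅ lo=∅

live-out(n0) = ["g"]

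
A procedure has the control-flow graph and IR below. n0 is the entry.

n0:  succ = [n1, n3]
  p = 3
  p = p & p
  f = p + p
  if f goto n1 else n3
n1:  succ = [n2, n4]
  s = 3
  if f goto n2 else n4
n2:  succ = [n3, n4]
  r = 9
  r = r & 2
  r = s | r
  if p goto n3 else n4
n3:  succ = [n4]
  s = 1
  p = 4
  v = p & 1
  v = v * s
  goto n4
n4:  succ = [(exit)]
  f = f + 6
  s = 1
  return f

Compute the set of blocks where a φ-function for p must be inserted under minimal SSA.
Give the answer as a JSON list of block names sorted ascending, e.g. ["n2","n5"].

idom tree: n1←n0 n2←n1 n3←n0 n4←n0
Dom at joins:
  n3: preds {n0,n2}: {n0} ∩ {n0,n1,n2} = {n0}; idom=n0
  n4: preds {n1,n2,n3}: {n0,n1} ∩ {n0,n1,n2} ∩ {n0,n3} = {n0}; idom=n0

DF derivation:
  join n3 pred n0: · stop@n0
  join n3 pred n2: n2→n1 stop@n0
  join n4 pred n1: n1 stop@n0
  join n4 pred n2: n2→n1 stop@n0
  join n4 pred n3: n3 stop@n0
  n0 → ∅
  n1 → {n3,n4}
  n2 → {n3,n4}
  n3 → {n4}
  n4 → ∅

φ for p: defs {n0,n3}
  DF⁺ = {n4}

Answer: ["n4"]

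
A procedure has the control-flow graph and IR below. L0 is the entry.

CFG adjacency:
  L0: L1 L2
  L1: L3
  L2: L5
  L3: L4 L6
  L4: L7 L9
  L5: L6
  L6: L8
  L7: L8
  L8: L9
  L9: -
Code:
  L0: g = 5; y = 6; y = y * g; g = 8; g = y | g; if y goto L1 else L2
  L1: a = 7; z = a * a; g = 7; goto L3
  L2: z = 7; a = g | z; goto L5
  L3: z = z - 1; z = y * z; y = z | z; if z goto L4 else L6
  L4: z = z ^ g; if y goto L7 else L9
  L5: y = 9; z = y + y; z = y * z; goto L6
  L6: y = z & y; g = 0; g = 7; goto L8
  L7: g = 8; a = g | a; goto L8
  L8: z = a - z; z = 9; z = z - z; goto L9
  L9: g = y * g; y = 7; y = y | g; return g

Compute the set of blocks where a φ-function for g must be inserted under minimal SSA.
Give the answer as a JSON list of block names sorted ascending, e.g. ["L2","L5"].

idom tree: L1←L0 L2←L0 L3←L1 L4←L3 L5←L2 L6←L0 L7←L4 L8←L0 L9←L0
Dom at joins:
  L6: preds {L3,L5}: {L0,L1,L3} ∩ {L0,L2,L5} = {L0}; idom=L0
  L8: preds {L6,L7}: {L0,L6} ∩ {L0,L1,L3,L4,L7} = {L0}; idom=L0
  L9: preds {L4,L8}: {L0,L1,L3,L4} ∩ {L0,L8} = {L0}; idom=L0

DF walk-up:
  join L6 pred L3: L3→L1 stop@L0
  join L6 pred L5: L5→L2 stop@L0
  join L8 pred L6: L6 stop@L0
  join L8 pred L7: L7→L4→L3→L1 stop@L0
  join L9 pred L4: L4→L3→L1 stop@L0
  join L9 pred L8: L8 stop@L0
  L0 → ∅
  L1 → {L6,L8,L9}
  L2 → {L6}
  L3 → {L6,L8,L9}
  L4 → {L8,L9}
  L5 → {L6}
  L6 → {L8}
  L7 → {L8}
  L8 → {L9}
  L9 → ∅

φ for g: defs {L0,L1,L6,L7,L9}
  DF⁺ = {L6,L8,L9}

Answer: ["L6", "L8", "L9"]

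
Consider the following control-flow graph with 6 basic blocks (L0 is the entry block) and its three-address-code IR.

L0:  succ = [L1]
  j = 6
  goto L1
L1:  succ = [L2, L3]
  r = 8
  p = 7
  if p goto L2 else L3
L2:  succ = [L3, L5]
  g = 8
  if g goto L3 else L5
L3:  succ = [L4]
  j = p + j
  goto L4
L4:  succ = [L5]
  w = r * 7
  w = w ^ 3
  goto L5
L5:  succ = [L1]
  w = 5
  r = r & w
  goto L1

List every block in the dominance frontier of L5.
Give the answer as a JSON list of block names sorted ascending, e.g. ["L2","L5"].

Answer: ["L1"]

Working:
idom tree: L1←L0 L2←L1 L3←L1 L4←L3 L5←L1
Join-block Dom:
  L1: preds {L0,L5}: {L0} ∩ {L0,L1,L5} = {L0}; idom=L0
  L3: preds {L1,L2}: {L0,L1} ∩ {L0,L1,L2} = {L0,L1}; idom=L1
  L5: preds {L2,L4}: {L0,L1,L2} ∩ {L0,L1,L3,L4} = {L0,L1}; idom=L1

DF walk-up:
  L1←L0: walk · to L0
  L1←L5: walk L5→L1 to L0
  L3←L1: walk · to L1
  L3←L2: walk L2 to L1
  L5←L2: walk L2 to L1
  L5←L4: walk L4→L3 to L1
  L0: DF=∅
  L1: DF={L1}
  L2: DF={L3,L5}
  L3: DF={L5}
  L4: DF={L5}
  L5: DF={L1}

DF(L5) = ["L1"]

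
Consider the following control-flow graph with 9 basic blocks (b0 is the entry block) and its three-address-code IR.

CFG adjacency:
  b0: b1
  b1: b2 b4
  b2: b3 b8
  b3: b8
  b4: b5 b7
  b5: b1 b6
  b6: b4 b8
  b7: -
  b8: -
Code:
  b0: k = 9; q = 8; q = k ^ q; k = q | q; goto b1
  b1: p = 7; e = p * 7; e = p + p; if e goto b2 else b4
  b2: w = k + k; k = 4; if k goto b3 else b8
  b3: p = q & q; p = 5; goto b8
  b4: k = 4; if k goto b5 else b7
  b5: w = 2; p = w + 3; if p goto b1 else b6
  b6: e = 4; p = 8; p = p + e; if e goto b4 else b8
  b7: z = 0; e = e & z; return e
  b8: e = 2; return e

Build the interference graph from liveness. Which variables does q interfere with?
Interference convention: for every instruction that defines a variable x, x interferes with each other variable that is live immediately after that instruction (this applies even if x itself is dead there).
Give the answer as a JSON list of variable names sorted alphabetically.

Per-block:
  b0 def {k,q} use ∅
  b1 def {e,p} use ∅
  b2 def {k,w} use {k}
  b3 def {p} use {q}
  b4 def {k} use ∅
  b5 def {p,w} use ∅
  b6 def {e,p} use ∅
  b7 def {e,z} use {e}
  b8 def {e} use ∅

Liveness:
  b0 li=∅ lo={k,q}
  b1 li={k,q} lo={e,k,q}
  b2 li={k,q} lo={q}
  b3 li={q} lo=∅
  b4 li={e,q} lo={e,k,q}
  b5 li={k,q} lo={k,q}
  b6 li={q} lo={e,q}
  b7 li={e} lo=∅
  b8 li=∅ lo=∅

Conflict graph:
  e: {k,p,q,z}
  k: {e,p,q,w}
  p: {e,k,q}
  q: {e,k,p,w}
  w: {k,q}
  z: {e}

N(q) = ["e", "k", "p", "w"]

Answer: ["e", "k", "p", "w"]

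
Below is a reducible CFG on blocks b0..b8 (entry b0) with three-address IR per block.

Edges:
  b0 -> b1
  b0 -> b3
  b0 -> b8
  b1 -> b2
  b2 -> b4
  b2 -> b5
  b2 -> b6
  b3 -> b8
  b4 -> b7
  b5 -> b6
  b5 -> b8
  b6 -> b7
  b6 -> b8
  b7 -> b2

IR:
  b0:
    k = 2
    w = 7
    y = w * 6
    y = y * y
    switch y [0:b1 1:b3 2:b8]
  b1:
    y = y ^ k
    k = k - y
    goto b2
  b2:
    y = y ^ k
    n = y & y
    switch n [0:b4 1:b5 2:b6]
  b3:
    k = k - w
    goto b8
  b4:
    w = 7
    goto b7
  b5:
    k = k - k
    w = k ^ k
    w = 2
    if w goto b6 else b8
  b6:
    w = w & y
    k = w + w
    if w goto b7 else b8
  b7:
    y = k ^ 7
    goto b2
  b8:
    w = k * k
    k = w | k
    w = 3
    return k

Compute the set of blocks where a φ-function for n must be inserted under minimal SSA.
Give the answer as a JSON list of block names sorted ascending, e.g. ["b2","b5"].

Answer: ["b2", "b8"]

Working:
idom tree: b1←b0 b2←b1 b3←b0 b4←b2 b5←b2 b6←b2 b7←b2 b8←b0
Dom at joins:
  b2: preds {b1,b7}: {b0,b1} ∩ {b0,b1,b2,b7} = {b0,b1}; idom=b1
  b6: preds {b2,b5}: {b0,b1,b2} ∩ {b0,b1,b2,b5} = {b0,b1,b2}; idom=b2
  b7: preds {b4,b6}: {b0,b1,b2,b4} ∩ {b0,b1,b2,b6} = {b0,b1,b2}; idom=b2
  b8: preds {b0,b3,b5,b6}: {b0} ∩ {b0,b3} ∩ {b0,b1,b2,b5} ∩ {b0,b1,b2,b6} = {b0}; idom=b0

DF walk-up:
  join b2 pred b1: · stop@b1
  join b2 pred b7: b7→b2 stop@b1
  join b6 pred b2: · stop@b2
  join b6 pred b5: b5 stop@b2
  join b7 pred b4: b4 stop@b2
  join b7 pred b6: b6 stop@b2
  join b8 pred b0: · stop@b0
  join b8 pred b3: b3 stop@b0
  join b8 pred b5: b5→b2→b1 stop@b0
  join b8 pred b6: b6→b2→b1 stop@b0
  b0 → ∅
  b1 → {b8}
  b2 → {b2,b8}
  b3 → {b8}
  b4 → {b7}
  b5 → {b6,b8}
  b6 → {b7,b8}
  b7 → {b2}
  b8 → ∅

φ for n: defs {b2}
  DF⁺ = {b2,b8}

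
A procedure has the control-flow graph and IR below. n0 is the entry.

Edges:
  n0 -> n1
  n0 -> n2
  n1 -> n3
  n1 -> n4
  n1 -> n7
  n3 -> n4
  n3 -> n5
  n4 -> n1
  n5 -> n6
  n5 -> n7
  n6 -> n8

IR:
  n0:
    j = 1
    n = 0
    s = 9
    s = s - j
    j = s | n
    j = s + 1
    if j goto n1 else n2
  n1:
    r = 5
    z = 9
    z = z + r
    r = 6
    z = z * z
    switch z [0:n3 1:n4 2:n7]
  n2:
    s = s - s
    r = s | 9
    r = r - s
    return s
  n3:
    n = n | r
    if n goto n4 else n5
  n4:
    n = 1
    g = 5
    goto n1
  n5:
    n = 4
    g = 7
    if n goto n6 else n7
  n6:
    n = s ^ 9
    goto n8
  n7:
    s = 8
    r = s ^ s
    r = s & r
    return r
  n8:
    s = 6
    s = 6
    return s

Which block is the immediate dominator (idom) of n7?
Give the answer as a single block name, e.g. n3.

Answer: n1

Derivation:
idom tree: n1←n0 n2←n0 n3←n1 n4←n1 n5←n3 n6←n5 n7←n1 n8←n6
Dom∩ at merges:
  n1: preds {n0,n4}: {n0} ∩ {n0,n1,n4} = {n0}; idom=n0
  n4: preds {n1,n3}: {n0,n1} ∩ {n0,n1,n3} = {n0,n1}; idom=n1
  n7: preds {n1,n5}: {n0,n1} ∩ {n0,n1,n3,n5} = {n0,n1}; idom=n1

idom(n7) = n1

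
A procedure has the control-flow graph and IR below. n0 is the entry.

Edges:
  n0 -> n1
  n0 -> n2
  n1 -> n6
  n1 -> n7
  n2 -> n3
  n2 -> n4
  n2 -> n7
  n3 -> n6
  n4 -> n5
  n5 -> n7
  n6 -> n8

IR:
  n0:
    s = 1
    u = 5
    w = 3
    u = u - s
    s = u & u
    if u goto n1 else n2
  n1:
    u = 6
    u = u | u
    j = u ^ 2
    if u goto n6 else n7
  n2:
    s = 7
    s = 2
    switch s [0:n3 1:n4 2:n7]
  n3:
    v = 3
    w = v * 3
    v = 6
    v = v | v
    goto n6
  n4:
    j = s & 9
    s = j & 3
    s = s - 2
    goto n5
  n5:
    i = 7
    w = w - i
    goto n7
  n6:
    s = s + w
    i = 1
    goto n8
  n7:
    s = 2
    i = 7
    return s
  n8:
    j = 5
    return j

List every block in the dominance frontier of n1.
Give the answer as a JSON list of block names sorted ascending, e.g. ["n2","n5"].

idom tree: n1←n0 n2←n0 n3←n2 n4←n2 n5←n4 n6←n0 n7←n0 n8←n6
Dom∩ at merges:
  n6: preds {n1,n3}: {n0,n1} ∩ {n0,n2,n3} = {n0}; idom=n0
  n7: preds {n1,n2,n5}: {n0,n1} ∩ {n0,n2} ∩ {n0,n2,n4,n5} = {n0}; idom=n0

Frontier:
  n6←n1: walk n1 to n0
  n6←n3: walk n3→n2 to n0
  n7←n1: walk n1 to n0
  n7←n2: walk n2 to n0
  n7←n5: walk n5→n4→n2 to n0
  n0: DF=∅
  n1: DF={n6,n7}
  n2: DF={n6,n7}
  n3: DF={n6}
  n4: DF={n7}
  n5: DF={n7}
  n6: DF=∅
  n7: DF=∅
  n8: DF=∅

DF(n1) = ["n6", "n7"]

Answer: ["n6", "n7"]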